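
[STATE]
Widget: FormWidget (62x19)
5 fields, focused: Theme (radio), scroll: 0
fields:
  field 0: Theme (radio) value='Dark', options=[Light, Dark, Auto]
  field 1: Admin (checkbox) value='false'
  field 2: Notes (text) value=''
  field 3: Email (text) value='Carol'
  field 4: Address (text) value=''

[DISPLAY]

> Theme:      ( ) Light  (●) Dark  ( ) Auto                   
  Admin:      [ ]                                             
  Notes:      [                                              ]
  Email:      [Carol                                         ]
  Address:    [                                              ]
                                                              
                                                              
                                                              
                                                              
                                                              
                                                              
                                                              
                                                              
                                                              
                                                              
                                                              
                                                              
                                                              
                                                              


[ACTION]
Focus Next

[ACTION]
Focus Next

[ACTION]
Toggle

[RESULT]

  Theme:      ( ) Light  (●) Dark  ( ) Auto                   
  Admin:      [ ]                                             
> Notes:      [                                              ]
  Email:      [Carol                                         ]
  Address:    [                                              ]
                                                              
                                                              
                                                              
                                                              
                                                              
                                                              
                                                              
                                                              
                                                              
                                                              
                                                              
                                                              
                                                              
                                                              


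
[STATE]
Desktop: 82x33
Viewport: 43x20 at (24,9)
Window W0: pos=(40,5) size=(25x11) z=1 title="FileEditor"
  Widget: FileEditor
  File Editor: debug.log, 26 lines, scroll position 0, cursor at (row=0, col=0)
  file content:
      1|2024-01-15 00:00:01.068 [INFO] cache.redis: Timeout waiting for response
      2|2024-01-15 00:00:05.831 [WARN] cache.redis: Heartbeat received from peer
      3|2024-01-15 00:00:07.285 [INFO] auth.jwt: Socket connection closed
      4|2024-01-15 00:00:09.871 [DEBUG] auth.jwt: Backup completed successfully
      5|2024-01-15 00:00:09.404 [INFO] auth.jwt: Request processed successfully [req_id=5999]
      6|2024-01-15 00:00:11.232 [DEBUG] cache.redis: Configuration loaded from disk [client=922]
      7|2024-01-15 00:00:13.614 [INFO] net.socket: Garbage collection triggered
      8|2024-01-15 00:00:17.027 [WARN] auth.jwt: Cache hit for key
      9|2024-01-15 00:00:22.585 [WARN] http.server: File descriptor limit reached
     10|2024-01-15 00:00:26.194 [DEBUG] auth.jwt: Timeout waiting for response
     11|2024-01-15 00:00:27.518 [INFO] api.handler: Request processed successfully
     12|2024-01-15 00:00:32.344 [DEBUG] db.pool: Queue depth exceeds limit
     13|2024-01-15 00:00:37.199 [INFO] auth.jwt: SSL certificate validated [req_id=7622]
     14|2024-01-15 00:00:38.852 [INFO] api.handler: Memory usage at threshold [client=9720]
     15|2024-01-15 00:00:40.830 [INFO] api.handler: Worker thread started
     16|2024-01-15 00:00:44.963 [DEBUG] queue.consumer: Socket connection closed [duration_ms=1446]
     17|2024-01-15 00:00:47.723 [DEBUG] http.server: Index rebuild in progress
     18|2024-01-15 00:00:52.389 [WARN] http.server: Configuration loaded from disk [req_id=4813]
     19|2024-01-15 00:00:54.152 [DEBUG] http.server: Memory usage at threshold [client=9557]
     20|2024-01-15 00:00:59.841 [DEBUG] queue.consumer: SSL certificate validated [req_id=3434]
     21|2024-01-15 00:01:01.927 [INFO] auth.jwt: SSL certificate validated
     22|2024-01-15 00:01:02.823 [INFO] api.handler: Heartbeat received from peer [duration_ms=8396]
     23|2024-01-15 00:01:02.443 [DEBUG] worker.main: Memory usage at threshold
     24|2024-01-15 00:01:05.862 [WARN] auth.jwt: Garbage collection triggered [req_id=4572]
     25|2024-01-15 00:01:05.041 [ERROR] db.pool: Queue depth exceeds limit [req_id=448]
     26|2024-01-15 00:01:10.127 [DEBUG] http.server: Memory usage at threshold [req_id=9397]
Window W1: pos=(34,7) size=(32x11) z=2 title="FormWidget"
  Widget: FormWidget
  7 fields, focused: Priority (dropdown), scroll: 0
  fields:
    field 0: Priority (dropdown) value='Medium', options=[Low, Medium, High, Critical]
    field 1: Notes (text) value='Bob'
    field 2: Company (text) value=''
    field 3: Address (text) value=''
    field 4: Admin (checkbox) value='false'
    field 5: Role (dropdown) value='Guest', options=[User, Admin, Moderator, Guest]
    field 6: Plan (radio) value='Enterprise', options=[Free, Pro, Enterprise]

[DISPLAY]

          ┠──────────────────────────────┨ 
          ┃> Priority:   [Medium       ▼]┃ 
          ┃  Notes:      [Bob           ]┃ 
          ┃  Company:    [              ]┃ 
          ┃  Address:    [              ]┃ 
          ┃  Admin:      [ ]             ┃ 
          ┃  Role:       [Guest        ▼]┃ 
          ┃  Plan:       ( ) Free  ( ) Pr┃ 
          ┗━━━━━━━━━━━━━━━━━━━━━━━━━━━━━━┛ 
                                           
                                           
                                           
                                           
                                           
                                           
                                           
                                           
                                           
                                           
                                           


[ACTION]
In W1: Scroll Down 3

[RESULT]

          ┠──────────────────────────────┨ 
          ┃  Address:    [              ]┃ 
          ┃  Admin:      [ ]             ┃ 
          ┃  Role:       [Guest        ▼]┃ 
          ┃  Plan:       ( ) Free  ( ) Pr┃ 
          ┃                              ┃ 
          ┃                              ┃ 
          ┃                              ┃ 
          ┗━━━━━━━━━━━━━━━━━━━━━━━━━━━━━━┛ 
                                           
                                           
                                           
                                           
                                           
                                           
                                           
                                           
                                           
                                           
                                           


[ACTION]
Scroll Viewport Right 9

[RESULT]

 ┠──────────────────────────────┨          
 ┃  Address:    [              ]┃          
 ┃  Admin:      [ ]             ┃          
 ┃  Role:       [Guest        ▼]┃          
 ┃  Plan:       ( ) Free  ( ) Pr┃          
 ┃                              ┃          
 ┃                              ┃          
 ┃                              ┃          
 ┗━━━━━━━━━━━━━━━━━━━━━━━━━━━━━━┛          
                                           
                                           
                                           
                                           
                                           
                                           
                                           
                                           
                                           
                                           
                                           


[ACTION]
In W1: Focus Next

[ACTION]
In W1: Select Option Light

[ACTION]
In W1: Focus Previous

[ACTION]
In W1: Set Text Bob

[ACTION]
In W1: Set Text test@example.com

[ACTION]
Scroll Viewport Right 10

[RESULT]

──────────────────────────┨                
dress:    [              ]┃                
min:      [ ]             ┃                
le:       [Guest        ▼]┃                
an:       ( ) Free  ( ) Pr┃                
                          ┃                
                          ┃                
                          ┃                
━━━━━━━━━━━━━━━━━━━━━━━━━━┛                
                                           
                                           
                                           
                                           
                                           
                                           
                                           
                                           
                                           
                                           
                                           


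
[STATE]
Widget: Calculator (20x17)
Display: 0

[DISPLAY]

                   0
┌───┬───┬───┬───┐   
│ 7 │ 8 │ 9 │ ÷ │   
├───┼───┼───┼───┤   
│ 4 │ 5 │ 6 │ × │   
├───┼───┼───┼───┤   
│ 1 │ 2 │ 3 │ - │   
├───┼───┼───┼───┤   
│ 0 │ . │ = │ + │   
├───┼───┼───┼───┤   
│ C │ MC│ MR│ M+│   
└───┴───┴───┴───┘   
                    
                    
                    
                    
                    


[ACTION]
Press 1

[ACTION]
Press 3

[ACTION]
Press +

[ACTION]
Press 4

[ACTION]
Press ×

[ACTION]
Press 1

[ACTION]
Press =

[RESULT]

                  17
┌───┬───┬───┬───┐   
│ 7 │ 8 │ 9 │ ÷ │   
├───┼───┼───┼───┤   
│ 4 │ 5 │ 6 │ × │   
├───┼───┼───┼───┤   
│ 1 │ 2 │ 3 │ - │   
├───┼───┼───┼───┤   
│ 0 │ . │ = │ + │   
├───┼───┼───┼───┤   
│ C │ MC│ MR│ M+│   
└───┴───┴───┴───┘   
                    
                    
                    
                    
                    


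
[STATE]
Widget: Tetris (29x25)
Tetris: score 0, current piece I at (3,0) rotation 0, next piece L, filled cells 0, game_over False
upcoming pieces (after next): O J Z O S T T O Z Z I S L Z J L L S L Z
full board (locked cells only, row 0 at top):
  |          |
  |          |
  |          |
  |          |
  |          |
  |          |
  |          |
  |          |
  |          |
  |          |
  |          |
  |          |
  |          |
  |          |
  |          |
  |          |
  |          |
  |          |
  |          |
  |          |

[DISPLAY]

   ████   │Next:             
          │  ▒               
          │▒▒▒               
          │                  
          │                  
          │                  
          │Score:            
          │0                 
          │                  
          │                  
          │                  
          │                  
          │                  
          │                  
          │                  
          │                  
          │                  
          │                  
          │                  
          │                  
          │                  
          │                  
          │                  
          │                  
          │                  


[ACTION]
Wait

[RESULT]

          │Next:             
   ████   │  ▒               
          │▒▒▒               
          │                  
          │                  
          │                  
          │Score:            
          │0                 
          │                  
          │                  
          │                  
          │                  
          │                  
          │                  
          │                  
          │                  
          │                  
          │                  
          │                  
          │                  
          │                  
          │                  
          │                  
          │                  
          │                  


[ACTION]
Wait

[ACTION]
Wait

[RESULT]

          │Next:             
          │  ▒               
          │▒▒▒               
   ████   │                  
          │                  
          │                  
          │Score:            
          │0                 
          │                  
          │                  
          │                  
          │                  
          │                  
          │                  
          │                  
          │                  
          │                  
          │                  
          │                  
          │                  
          │                  
          │                  
          │                  
          │                  
          │                  


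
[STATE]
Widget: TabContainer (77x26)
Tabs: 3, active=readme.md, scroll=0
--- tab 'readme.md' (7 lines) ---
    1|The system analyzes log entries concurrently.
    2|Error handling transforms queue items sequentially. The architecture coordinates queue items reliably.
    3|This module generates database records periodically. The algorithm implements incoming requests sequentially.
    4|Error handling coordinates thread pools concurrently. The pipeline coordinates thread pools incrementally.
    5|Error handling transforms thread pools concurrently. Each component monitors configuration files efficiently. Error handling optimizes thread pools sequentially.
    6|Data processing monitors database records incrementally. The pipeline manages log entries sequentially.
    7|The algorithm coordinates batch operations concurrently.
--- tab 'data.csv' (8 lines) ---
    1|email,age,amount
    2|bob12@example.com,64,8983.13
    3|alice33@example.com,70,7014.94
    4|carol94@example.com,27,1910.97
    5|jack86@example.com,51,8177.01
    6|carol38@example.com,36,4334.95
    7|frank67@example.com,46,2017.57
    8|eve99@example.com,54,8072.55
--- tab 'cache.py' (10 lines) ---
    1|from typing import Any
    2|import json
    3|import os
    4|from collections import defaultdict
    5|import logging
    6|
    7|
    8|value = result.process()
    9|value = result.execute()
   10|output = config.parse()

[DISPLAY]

[readme.md]│ data.csv │ cache.py                                             
─────────────────────────────────────────────────────────────────────────────
The system analyzes log entries concurrently.                                
Error handling transforms queue items sequentially. The architecture coordina
This module generates database records periodically. The algorithm implements
Error handling coordinates thread pools concurrently. The pipeline coordinate
Error handling transforms thread pools concurrently. Each component monitors 
Data processing monitors database records incrementally. The pipeline manages
The algorithm coordinates batch operations concurrently.                     
                                                                             
                                                                             
                                                                             
                                                                             
                                                                             
                                                                             
                                                                             
                                                                             
                                                                             
                                                                             
                                                                             
                                                                             
                                                                             
                                                                             
                                                                             
                                                                             
                                                                             


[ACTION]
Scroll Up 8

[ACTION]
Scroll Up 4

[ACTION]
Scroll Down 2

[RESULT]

[readme.md]│ data.csv │ cache.py                                             
─────────────────────────────────────────────────────────────────────────────
This module generates database records periodically. The algorithm implements
Error handling coordinates thread pools concurrently. The pipeline coordinate
Error handling transforms thread pools concurrently. Each component monitors 
Data processing monitors database records incrementally. The pipeline manages
The algorithm coordinates batch operations concurrently.                     
                                                                             
                                                                             
                                                                             
                                                                             
                                                                             
                                                                             
                                                                             
                                                                             
                                                                             
                                                                             
                                                                             
                                                                             
                                                                             
                                                                             
                                                                             
                                                                             
                                                                             
                                                                             
                                                                             


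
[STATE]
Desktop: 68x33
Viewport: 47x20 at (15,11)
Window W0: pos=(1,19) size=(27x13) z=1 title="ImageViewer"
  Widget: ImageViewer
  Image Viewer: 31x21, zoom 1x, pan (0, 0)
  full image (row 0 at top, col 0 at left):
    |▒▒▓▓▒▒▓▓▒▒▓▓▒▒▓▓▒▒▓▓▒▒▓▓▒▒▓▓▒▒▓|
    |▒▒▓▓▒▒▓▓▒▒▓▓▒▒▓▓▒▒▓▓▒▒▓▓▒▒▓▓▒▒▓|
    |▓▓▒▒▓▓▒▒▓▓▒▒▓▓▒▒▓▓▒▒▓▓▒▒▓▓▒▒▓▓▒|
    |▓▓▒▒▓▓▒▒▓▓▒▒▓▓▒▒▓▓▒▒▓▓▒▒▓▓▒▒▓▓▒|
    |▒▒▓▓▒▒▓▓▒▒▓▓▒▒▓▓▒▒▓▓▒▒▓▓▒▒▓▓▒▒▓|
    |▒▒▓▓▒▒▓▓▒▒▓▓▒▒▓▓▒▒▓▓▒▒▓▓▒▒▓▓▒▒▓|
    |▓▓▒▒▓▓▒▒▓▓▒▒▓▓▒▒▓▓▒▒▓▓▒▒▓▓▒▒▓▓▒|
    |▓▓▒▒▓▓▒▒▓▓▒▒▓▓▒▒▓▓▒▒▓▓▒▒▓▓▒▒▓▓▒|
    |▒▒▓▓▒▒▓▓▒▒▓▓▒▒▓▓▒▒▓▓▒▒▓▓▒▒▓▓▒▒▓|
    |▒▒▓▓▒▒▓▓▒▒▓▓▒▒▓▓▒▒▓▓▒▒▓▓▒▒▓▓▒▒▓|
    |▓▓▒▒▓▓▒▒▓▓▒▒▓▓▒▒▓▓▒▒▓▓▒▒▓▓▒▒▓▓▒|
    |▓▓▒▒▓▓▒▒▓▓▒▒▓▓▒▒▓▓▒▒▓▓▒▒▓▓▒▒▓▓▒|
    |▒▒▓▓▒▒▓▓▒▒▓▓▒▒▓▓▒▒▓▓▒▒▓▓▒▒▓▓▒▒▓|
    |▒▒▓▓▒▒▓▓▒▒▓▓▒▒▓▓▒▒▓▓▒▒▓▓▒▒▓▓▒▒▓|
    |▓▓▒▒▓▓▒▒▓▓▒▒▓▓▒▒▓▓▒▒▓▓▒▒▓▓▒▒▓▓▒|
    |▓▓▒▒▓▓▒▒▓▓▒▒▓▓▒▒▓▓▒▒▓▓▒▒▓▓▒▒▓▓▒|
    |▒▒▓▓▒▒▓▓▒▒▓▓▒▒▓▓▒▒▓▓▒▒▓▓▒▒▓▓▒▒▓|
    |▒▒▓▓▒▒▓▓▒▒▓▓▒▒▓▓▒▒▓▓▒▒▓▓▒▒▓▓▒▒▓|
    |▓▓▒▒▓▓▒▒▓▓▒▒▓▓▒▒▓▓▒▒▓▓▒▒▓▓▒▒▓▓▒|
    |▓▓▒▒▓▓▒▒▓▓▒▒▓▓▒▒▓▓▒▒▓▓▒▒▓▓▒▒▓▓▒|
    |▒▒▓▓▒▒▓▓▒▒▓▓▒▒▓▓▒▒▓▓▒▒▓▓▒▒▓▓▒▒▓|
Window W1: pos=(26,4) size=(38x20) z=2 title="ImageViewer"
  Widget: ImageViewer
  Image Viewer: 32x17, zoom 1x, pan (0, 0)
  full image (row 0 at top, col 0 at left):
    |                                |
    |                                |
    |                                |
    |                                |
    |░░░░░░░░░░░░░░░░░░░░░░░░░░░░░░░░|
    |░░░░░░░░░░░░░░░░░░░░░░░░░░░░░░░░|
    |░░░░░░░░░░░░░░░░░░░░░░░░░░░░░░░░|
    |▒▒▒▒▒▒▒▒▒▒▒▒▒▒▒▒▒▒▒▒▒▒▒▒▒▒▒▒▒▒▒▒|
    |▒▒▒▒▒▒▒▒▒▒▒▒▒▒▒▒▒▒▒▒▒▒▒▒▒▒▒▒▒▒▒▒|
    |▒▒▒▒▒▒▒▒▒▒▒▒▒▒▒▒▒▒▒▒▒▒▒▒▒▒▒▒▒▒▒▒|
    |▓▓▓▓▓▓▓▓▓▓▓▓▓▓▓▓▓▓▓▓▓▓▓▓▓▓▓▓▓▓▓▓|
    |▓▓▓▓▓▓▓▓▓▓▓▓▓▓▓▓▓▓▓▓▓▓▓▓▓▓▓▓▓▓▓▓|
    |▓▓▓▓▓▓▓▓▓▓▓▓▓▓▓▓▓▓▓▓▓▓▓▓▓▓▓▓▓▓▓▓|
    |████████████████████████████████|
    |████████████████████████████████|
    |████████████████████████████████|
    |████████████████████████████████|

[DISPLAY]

           ┃░░░░░░░░░░░░░░░░░░░░░░░░░░░░░░░░   
           ┃░░░░░░░░░░░░░░░░░░░░░░░░░░░░░░░░   
           ┃░░░░░░░░░░░░░░░░░░░░░░░░░░░░░░░░   
           ┃▒▒▒▒▒▒▒▒▒▒▒▒▒▒▒▒▒▒▒▒▒▒▒▒▒▒▒▒▒▒▒▒   
           ┃▒▒▒▒▒▒▒▒▒▒▒▒▒▒▒▒▒▒▒▒▒▒▒▒▒▒▒▒▒▒▒▒   
           ┃▒▒▒▒▒▒▒▒▒▒▒▒▒▒▒▒▒▒▒▒▒▒▒▒▒▒▒▒▒▒▒▒   
           ┃▓▓▓▓▓▓▓▓▓▓▓▓▓▓▓▓▓▓▓▓▓▓▓▓▓▓▓▓▓▓▓▓   
           ┃▓▓▓▓▓▓▓▓▓▓▓▓▓▓▓▓▓▓▓▓▓▓▓▓▓▓▓▓▓▓▓▓   
━━━━━━━━━━━┃▓▓▓▓▓▓▓▓▓▓▓▓▓▓▓▓▓▓▓▓▓▓▓▓▓▓▓▓▓▓▓▓   
           ┃████████████████████████████████   
───────────┃████████████████████████████████   
▒▓▓▒▒▓▓▒▒▓▓┃████████████████████████████████   
▒▓▓▒▒▓▓▒▒▓▓┗━━━━━━━━━━━━━━━━━━━━━━━━━━━━━━━━━━━
▓▒▒▓▓▒▒▓▓▒▒▓┃                                  
▓▒▒▓▓▒▒▓▓▒▒▓┃                                  
▒▓▓▒▒▓▓▒▒▓▓▒┃                                  
▒▓▓▒▒▓▓▒▒▓▓▒┃                                  
▓▒▒▓▓▒▒▓▓▒▒▓┃                                  
▓▒▒▓▓▒▒▓▓▒▒▓┃                                  
▒▓▓▒▒▓▓▒▒▓▓▒┃                                  


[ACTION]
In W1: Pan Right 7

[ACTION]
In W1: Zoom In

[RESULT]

           ┃                                   
           ┃                                   
           ┃                                   
           ┃                                   
           ┃░░░░░░░░░░░░░░░░░░░░░░░░░░░░░░░░░░░
           ┃░░░░░░░░░░░░░░░░░░░░░░░░░░░░░░░░░░░
           ┃░░░░░░░░░░░░░░░░░░░░░░░░░░░░░░░░░░░
           ┃░░░░░░░░░░░░░░░░░░░░░░░░░░░░░░░░░░░
━━━━━━━━━━━┃░░░░░░░░░░░░░░░░░░░░░░░░░░░░░░░░░░░
           ┃░░░░░░░░░░░░░░░░░░░░░░░░░░░░░░░░░░░
───────────┃▒▒▒▒▒▒▒▒▒▒▒▒▒▒▒▒▒▒▒▒▒▒▒▒▒▒▒▒▒▒▒▒▒▒▒
▒▓▓▒▒▓▓▒▒▓▓┃▒▒▒▒▒▒▒▒▒▒▒▒▒▒▒▒▒▒▒▒▒▒▒▒▒▒▒▒▒▒▒▒▒▒▒
▒▓▓▒▒▓▓▒▒▓▓┗━━━━━━━━━━━━━━━━━━━━━━━━━━━━━━━━━━━
▓▒▒▓▓▒▒▓▓▒▒▓┃                                  
▓▒▒▓▓▒▒▓▓▒▒▓┃                                  
▒▓▓▒▒▓▓▒▒▓▓▒┃                                  
▒▓▓▒▒▓▓▒▒▓▓▒┃                                  
▓▒▒▓▓▒▒▓▓▒▒▓┃                                  
▓▒▒▓▓▒▒▓▓▒▒▓┃                                  
▒▓▓▒▒▓▓▒▒▓▓▒┃                                  


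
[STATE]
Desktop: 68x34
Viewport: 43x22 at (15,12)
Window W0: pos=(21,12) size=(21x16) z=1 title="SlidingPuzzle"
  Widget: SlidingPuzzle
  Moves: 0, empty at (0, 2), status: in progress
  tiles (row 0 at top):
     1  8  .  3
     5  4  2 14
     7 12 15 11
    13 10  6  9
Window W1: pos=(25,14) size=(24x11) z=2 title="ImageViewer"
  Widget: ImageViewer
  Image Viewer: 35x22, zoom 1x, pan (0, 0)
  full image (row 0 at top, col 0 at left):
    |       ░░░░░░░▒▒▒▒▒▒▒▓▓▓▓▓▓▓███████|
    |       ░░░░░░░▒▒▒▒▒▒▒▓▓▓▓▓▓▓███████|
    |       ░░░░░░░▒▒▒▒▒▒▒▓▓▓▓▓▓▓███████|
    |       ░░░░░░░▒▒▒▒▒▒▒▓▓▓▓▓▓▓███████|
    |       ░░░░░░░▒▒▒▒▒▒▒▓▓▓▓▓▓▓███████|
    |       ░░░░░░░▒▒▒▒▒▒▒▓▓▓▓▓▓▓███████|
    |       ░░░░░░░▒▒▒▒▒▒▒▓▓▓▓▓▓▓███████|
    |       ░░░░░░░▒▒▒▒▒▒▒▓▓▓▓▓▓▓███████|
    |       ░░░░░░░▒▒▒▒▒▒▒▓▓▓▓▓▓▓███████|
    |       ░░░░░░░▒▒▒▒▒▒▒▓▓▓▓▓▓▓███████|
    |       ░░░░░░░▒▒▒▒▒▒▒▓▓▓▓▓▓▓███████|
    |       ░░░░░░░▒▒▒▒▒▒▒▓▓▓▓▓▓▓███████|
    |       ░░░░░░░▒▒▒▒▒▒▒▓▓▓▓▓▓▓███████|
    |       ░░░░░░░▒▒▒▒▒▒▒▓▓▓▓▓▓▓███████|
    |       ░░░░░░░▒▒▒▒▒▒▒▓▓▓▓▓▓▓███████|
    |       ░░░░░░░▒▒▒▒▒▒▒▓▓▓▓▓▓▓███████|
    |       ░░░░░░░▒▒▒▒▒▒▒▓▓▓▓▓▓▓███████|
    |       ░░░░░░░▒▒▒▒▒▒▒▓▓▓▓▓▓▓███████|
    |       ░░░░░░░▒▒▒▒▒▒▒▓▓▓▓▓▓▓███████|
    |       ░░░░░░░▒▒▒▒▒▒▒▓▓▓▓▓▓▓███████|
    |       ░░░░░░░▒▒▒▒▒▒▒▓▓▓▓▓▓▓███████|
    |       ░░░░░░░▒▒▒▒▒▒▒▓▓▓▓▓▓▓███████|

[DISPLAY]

      ┏━━━━━━━━━━━━━━━━━━━┓                
      ┃ SlidingPuzzle     ┃                
      ┠───┏━━━━━━━━━━━━━━━━━━━━━━┓         
      ┃┌──┃ ImageViewer          ┃         
      ┃│  ┠──────────────────────┨         
      ┃├──┃       ░░░░░░░▒▒▒▒▒▒▒▓┃         
      ┃│  ┃       ░░░░░░░▒▒▒▒▒▒▒▓┃         
      ┃├──┃       ░░░░░░░▒▒▒▒▒▒▒▓┃         
      ┃│  ┃       ░░░░░░░▒▒▒▒▒▒▒▓┃         
      ┃├──┃       ░░░░░░░▒▒▒▒▒▒▒▓┃         
      ┃│ 1┃       ░░░░░░░▒▒▒▒▒▒▒▓┃         
      ┃└──┃       ░░░░░░░▒▒▒▒▒▒▒▓┃         
      ┃Mov┗━━━━━━━━━━━━━━━━━━━━━━┛         
      ┃                   ┃                
      ┃                   ┃                
      ┗━━━━━━━━━━━━━━━━━━━┛                
                                           
                                           
                                           
                                           
                                           
                                           


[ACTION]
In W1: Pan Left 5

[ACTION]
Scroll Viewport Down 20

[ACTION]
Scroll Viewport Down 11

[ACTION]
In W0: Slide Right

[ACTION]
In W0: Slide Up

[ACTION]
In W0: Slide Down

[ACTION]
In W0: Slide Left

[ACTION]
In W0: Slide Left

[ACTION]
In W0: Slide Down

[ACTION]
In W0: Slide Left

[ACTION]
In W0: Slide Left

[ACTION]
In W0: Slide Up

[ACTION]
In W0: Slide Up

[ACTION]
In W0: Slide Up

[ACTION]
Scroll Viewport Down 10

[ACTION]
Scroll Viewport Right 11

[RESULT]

━━━━━━━━━━━━━━━━┓                          
idingPuzzle     ┃                          
┏━━━━━━━━━━━━━━━━━━━━━━┓                   
┃ ImageViewer          ┃                   
┠──────────────────────┨                   
┃       ░░░░░░░▒▒▒▒▒▒▒▓┃                   
┃       ░░░░░░░▒▒▒▒▒▒▒▓┃                   
┃       ░░░░░░░▒▒▒▒▒▒▒▓┃                   
┃       ░░░░░░░▒▒▒▒▒▒▒▓┃                   
┃       ░░░░░░░▒▒▒▒▒▒▒▓┃                   
┃       ░░░░░░░▒▒▒▒▒▒▒▓┃                   
┃       ░░░░░░░▒▒▒▒▒▒▒▓┃                   
┗━━━━━━━━━━━━━━━━━━━━━━┛                   
                ┃                          
                ┃                          
━━━━━━━━━━━━━━━━┛                          
                                           
                                           
                                           
                                           
                                           
                                           


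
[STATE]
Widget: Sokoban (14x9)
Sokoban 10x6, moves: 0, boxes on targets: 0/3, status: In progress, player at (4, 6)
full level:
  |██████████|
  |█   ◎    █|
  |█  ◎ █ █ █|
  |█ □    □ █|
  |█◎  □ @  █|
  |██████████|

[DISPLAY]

██████████    
█   ◎    █    
█  ◎ █ █ █    
█ □    □ █    
█◎  □ @  █    
██████████    
Moves: 0  0/3 
              
              


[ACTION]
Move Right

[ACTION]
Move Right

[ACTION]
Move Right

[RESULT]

██████████    
█   ◎    █    
█  ◎ █ █ █    
█ □    □ █    
█◎  □   @█    
██████████    
Moves: 2  0/3 
              
              


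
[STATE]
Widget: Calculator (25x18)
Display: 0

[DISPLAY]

                        0
┌───┬───┬───┬───┐        
│ 7 │ 8 │ 9 │ ÷ │        
├───┼───┼───┼───┤        
│ 4 │ 5 │ 6 │ × │        
├───┼───┼───┼───┤        
│ 1 │ 2 │ 3 │ - │        
├───┼───┼───┼───┤        
│ 0 │ . │ = │ + │        
├───┼───┼───┼───┤        
│ C │ MC│ MR│ M+│        
└───┴───┴───┴───┘        
                         
                         
                         
                         
                         
                         


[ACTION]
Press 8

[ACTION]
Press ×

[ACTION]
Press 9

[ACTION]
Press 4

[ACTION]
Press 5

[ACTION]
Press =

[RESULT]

                     7560
┌───┬───┬───┬───┐        
│ 7 │ 8 │ 9 │ ÷ │        
├───┼───┼───┼───┤        
│ 4 │ 5 │ 6 │ × │        
├───┼───┼───┼───┤        
│ 1 │ 2 │ 3 │ - │        
├───┼───┼───┼───┤        
│ 0 │ . │ = │ + │        
├───┼───┼───┼───┤        
│ C │ MC│ MR│ M+│        
└───┴───┴───┴───┘        
                         
                         
                         
                         
                         
                         


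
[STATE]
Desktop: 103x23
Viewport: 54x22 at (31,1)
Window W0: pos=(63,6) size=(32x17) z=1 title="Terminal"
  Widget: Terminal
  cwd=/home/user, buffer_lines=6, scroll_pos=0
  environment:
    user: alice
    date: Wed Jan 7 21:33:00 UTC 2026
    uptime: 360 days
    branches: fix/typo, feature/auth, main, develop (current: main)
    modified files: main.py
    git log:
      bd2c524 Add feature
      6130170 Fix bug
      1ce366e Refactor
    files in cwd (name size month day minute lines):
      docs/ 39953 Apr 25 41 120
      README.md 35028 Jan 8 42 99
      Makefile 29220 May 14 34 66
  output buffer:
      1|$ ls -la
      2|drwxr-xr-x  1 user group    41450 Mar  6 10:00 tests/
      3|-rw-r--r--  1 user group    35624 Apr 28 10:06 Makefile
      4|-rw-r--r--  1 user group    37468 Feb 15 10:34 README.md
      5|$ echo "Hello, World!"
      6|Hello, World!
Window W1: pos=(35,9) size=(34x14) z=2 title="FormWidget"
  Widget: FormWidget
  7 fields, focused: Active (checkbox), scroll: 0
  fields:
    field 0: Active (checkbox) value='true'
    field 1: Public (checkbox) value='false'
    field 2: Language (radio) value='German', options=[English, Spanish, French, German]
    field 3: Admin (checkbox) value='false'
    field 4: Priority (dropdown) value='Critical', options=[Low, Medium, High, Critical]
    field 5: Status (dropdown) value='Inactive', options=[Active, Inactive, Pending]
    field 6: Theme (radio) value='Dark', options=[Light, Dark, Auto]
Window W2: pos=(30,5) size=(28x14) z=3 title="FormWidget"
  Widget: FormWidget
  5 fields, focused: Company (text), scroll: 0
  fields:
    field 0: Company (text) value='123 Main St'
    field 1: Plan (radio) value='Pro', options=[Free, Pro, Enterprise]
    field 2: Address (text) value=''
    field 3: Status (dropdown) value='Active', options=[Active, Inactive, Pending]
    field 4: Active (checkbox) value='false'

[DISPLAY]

                                                      
                                                      
                                                      
                                                      
━━━━━━━━━━━━━━━━━━━━━━━━━━┓                           
 FormWidget               ┃     ┏━━━━━━━━━━━━━━━━━━━━━
──────────────────────────┨     ┃ Terminal            
> Company:    [123 Main S]┃     ┠─────────────────────
  Plan:       ( ) Free  (●┃━━━━━━━━━━┓-la             
  Address:    [          ]┃          ┃-xr-x  1 user gr
  Status:     [Active   ▼]┃──────────┨--r--  1 user gr
  Active:     [ ]         ┃          ┃--r--  1 user gr
                          ┃          ┃o "Hello, World!
                          ┃ish  ( ) S┃, World!        
                          ┃          ┃                
                          ┃l       ▼]┃                
                          ┃e       ▼]┃                
━━━━━━━━━━━━━━━━━━━━━━━━━━┛t  (●) Dar┃                
    ┃                                ┃                
    ┃                                ┃                
    ┃                                ┃                
    ┗━━━━━━━━━━━━━━━━━━━━━━━━━━━━━━━━┛━━━━━━━━━━━━━━━━


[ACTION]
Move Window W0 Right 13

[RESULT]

                                                      
                                                      
                                                      
                                                      
━━━━━━━━━━━━━━━━━━━━━━━━━━┓                           
 FormWidget               ┃             ┏━━━━━━━━━━━━━
──────────────────────────┨             ┃ Terminal    
> Company:    [123 Main S]┃             ┠─────────────
  Plan:       ( ) Free  (●┃━━━━━━━━━━┓  ┃$ ls -la     
  Address:    [          ]┃          ┃  ┃drwxr-xr-x  1
  Status:     [Active   ▼]┃──────────┨  ┃-rw-r--r--  1
  Active:     [ ]         ┃          ┃  ┃-rw-r--r--  1
                          ┃          ┃  ┃$ echo "Hello
                          ┃ish  ( ) S┃  ┃Hello, World!
                          ┃          ┃  ┃$ █          
                          ┃l       ▼]┃  ┃             
                          ┃e       ▼]┃  ┃             
━━━━━━━━━━━━━━━━━━━━━━━━━━┛t  (●) Dar┃  ┃             
    ┃                                ┃  ┃             
    ┃                                ┃  ┃             
    ┃                                ┃  ┃             
    ┗━━━━━━━━━━━━━━━━━━━━━━━━━━━━━━━━┛  ┗━━━━━━━━━━━━━


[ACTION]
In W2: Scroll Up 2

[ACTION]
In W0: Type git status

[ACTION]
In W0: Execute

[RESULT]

                                                      
                                                      
                                                      
                                                      
━━━━━━━━━━━━━━━━━━━━━━━━━━┓                           
 FormWidget               ┃             ┏━━━━━━━━━━━━━
──────────────────────────┨             ┃ Terminal    
> Company:    [123 Main S]┃             ┠─────────────
  Plan:       ( ) Free  (●┃━━━━━━━━━━┓  ┃$ ls -la     
  Address:    [          ]┃          ┃  ┃drwxr-xr-x  1
  Status:     [Active   ▼]┃──────────┨  ┃-rw-r--r--  1
  Active:     [ ]         ┃          ┃  ┃-rw-r--r--  1
                          ┃          ┃  ┃$ echo "Hello
                          ┃ish  ( ) S┃  ┃Hello, World!
                          ┃          ┃  ┃$ git status 
                          ┃l       ▼]┃  ┃On branch mai
                          ┃e       ▼]┃  ┃Changes not s
━━━━━━━━━━━━━━━━━━━━━━━━━━┛t  (●) Dar┃  ┃             
    ┃                                ┃  ┃        modif
    ┃                                ┃  ┃$ █          
    ┃                                ┃  ┃             
    ┗━━━━━━━━━━━━━━━━━━━━━━━━━━━━━━━━┛  ┗━━━━━━━━━━━━━
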